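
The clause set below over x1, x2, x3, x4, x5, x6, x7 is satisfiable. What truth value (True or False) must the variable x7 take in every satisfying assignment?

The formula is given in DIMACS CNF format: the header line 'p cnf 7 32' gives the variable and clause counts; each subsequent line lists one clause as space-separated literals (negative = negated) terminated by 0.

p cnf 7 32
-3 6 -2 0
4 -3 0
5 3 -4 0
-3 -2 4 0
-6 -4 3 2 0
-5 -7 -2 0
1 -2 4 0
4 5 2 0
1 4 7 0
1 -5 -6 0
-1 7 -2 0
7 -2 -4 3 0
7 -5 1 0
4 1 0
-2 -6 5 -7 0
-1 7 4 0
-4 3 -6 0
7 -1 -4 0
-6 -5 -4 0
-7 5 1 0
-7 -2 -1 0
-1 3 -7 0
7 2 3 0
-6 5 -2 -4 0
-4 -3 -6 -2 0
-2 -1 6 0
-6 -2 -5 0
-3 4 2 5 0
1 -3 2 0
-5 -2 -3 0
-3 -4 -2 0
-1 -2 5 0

True

Suppose x7 = False.
Case x4 = True:
From the singleton clause (¬x1), x1 = False.
From the singleton clause (¬x5), x5 = False.
From the singleton clause (x3), x3 = True.
From the singleton clause (x2), x2 = True.
But (¬x2) is also a unit clause — contradiction.
So x4 must be the other value — set x4 = False.
From the singleton clause (¬x3), x3 = False.
From the singleton clause (x1), x1 = True.
But (¬x1) is also a unit clause — contradiction.
Either choice for x4 ends in contradiction.
So every satisfying assignment has x7 = True.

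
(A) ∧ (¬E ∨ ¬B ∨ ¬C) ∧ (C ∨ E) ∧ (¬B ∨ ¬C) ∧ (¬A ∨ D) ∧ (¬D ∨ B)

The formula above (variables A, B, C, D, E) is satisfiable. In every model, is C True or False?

Suppose C = True.
Unit clause (A) forces A = True.
Unit clause (¬B) forces B = False.
Unit clause (D) forces D = True.
That conflicts with the unit clause (¬D).
So every satisfying assignment has C = False.

False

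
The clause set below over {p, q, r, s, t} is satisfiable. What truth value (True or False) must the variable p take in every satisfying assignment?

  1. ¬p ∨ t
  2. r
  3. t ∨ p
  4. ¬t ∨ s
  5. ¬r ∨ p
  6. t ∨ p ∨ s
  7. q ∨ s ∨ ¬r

True

Suppose p = False.
The clause (r) is unit, so r = True.
That conflicts with the unit clause (¬r).
So every satisfying assignment has p = True.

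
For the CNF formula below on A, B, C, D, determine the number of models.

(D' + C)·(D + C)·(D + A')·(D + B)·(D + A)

4

There are 2^4 = 16 truth assignments over (A, B, C, D).
Split on B. With B = 1, the clauses containing B are satisfied and B' drops from the rest; 2 of the 2^3 = 8 assignments to the other variables satisfy what remains.
With B = 0, by the same count on the reduced clause set, 2 assignments work.
Total: 2 + 2 = 4.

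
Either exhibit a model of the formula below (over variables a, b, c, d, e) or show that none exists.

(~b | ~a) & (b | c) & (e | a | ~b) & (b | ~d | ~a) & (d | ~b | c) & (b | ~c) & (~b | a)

UNSATISFIABLE

Branch on b: set b = 0.
(c) alone gives c = 1.
Now (~c) is unsatisfied and unit — conflict.
Undo b and try b = 1.
(~a) alone gives a = 0.
Now (a) is unsatisfied and unit — conflict.
Neither b = 1 nor b = 0 works.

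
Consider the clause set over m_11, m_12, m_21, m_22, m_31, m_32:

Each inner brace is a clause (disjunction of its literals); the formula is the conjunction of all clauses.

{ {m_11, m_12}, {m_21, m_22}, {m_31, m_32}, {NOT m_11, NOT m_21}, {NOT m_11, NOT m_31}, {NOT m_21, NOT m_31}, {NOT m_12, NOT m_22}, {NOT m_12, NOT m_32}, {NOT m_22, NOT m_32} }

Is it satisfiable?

Suppose m_11 = true.
From the singleton clause (NOT m_21), m_21 = false.
From the singleton clause (m_22), m_22 = true.
From the singleton clause (NOT m_31), m_31 = false.
From the singleton clause (m_32), m_32 = true.
Now (NOT m_32) is unsatisfied and unit — conflict.
That branch fails; take m_11 = false instead.
From the singleton clause (m_12), m_12 = true.
From the singleton clause (NOT m_22), m_22 = false.
From the singleton clause (m_21), m_21 = true.
From the singleton clause (NOT m_31), m_31 = false.
From the singleton clause (m_32), m_32 = true.
Now (NOT m_32) is unsatisfied and unit — conflict.
Neither m_11 = true nor m_11 = false works.
No assignment satisfies every clause.

No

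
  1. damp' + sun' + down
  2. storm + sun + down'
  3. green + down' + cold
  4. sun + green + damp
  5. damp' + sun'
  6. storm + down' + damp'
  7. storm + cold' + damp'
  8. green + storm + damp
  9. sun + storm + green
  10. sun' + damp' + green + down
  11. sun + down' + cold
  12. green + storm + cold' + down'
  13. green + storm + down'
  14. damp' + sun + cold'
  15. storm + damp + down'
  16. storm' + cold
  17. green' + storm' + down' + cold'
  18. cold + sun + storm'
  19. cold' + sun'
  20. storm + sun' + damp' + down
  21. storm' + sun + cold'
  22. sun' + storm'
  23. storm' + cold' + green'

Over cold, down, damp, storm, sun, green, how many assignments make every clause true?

4

There are 2^6 = 64 truth assignments over (cold, down, damp, storm, sun, green).
Split on sun. With sun = 1, the clauses containing sun are satisfied and sun' drops from the rest; 1 of the 2^5 = 32 assignments to the other variables satisfy what remains.
With sun = 0, by the same count on the reduced clause set, 3 assignments work.
(One model: cold=F, down=F, damp=F, storm=F, sun=F, green=T.)
Total: 1 + 3 = 4.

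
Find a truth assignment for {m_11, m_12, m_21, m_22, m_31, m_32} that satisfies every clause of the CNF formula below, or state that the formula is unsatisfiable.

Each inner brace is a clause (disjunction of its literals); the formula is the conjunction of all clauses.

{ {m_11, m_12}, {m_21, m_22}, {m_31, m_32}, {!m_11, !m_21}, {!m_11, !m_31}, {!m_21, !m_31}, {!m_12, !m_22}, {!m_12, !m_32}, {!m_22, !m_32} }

UNSATISFIABLE

Branch on m_11: set m_11 = true.
From the singleton clause (!m_21), m_21 = false.
From the singleton clause (m_22), m_22 = true.
From the singleton clause (!m_31), m_31 = false.
From the singleton clause (m_32), m_32 = true.
Now (!m_32) is unsatisfied and unit — conflict.
So m_11 must be the other value — set m_11 = false.
From the singleton clause (m_12), m_12 = true.
From the singleton clause (!m_22), m_22 = false.
From the singleton clause (m_21), m_21 = true.
From the singleton clause (!m_31), m_31 = false.
From the singleton clause (m_32), m_32 = true.
Now (!m_32) is unsatisfied and unit — conflict.
Either choice for m_11 ends in contradiction.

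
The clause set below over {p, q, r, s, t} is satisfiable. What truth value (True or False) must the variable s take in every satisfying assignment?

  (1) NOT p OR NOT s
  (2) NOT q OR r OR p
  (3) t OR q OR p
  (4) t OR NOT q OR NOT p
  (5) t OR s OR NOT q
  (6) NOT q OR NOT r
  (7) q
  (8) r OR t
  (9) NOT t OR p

False

Suppose s = true.
Unit clause (NOT p) forces p = false.
Unit clause (q) forces q = true.
Unit clause (r) forces r = true.
That conflicts with the unit clause (NOT r).
So every satisfying assignment has s = False.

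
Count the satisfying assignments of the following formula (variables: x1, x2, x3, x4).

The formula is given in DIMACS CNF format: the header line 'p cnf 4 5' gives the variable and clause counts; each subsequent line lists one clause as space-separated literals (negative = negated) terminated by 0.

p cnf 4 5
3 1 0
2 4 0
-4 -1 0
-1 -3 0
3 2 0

4

There are 2^4 = 16 truth assignments over (x1, x2, x3, x4).
Split on x1. With x1 = True, the clauses containing x1 are satisfied and ¬x1 drops from the rest; 1 of the 2^3 = 8 assignments to the other variables satisfy what remains.
With x1 = False, by the same count on the reduced clause set, 3 assignments work.
Total: 1 + 3 = 4.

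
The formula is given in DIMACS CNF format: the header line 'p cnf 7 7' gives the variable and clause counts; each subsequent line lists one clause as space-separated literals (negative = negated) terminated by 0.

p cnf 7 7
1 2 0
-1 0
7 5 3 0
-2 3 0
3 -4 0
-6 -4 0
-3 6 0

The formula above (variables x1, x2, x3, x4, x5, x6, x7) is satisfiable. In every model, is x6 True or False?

Suppose x6 = False.
Unit clause (¬x1) forces x1 = False.
Unit clause (x2) forces x2 = True.
Unit clause (x3) forces x3 = True.
Now (¬x3) is unsatisfied and unit — conflict.
So every satisfying assignment has x6 = True.

True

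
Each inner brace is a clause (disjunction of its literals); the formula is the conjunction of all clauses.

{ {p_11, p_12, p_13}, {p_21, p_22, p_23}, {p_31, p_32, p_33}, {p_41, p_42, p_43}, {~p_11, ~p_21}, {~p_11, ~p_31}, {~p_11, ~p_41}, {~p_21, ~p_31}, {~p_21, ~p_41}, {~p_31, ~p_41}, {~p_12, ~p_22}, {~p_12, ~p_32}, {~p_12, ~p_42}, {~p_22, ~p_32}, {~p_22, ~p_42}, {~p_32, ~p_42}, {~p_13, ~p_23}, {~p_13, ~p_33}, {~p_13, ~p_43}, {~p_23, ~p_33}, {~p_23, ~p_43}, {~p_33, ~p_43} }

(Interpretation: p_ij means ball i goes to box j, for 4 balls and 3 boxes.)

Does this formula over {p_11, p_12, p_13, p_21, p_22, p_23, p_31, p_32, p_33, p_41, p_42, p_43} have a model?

No, unsatisfiable

Try p_11 = 0.
Try p_12 = 1.
(~p_22) alone gives p_22 = 0.
(~p_32) alone gives p_32 = 0.
(~p_42) alone gives p_42 = 0.
Try p_21 = 1.
(~p_31) alone gives p_31 = 0.
(p_33) alone gives p_33 = 1.
(~p_41) alone gives p_41 = 0.
(p_43) alone gives p_43 = 1.
That conflicts with the unit clause (~p_43).
Undo p_21 and try p_21 = 0.
(p_23) alone gives p_23 = 1.
(~p_13) alone gives p_13 = 0.
(~p_33) alone gives p_33 = 0.
(p_31) alone gives p_31 = 1.
(~p_41) alone gives p_41 = 0.
(p_43) alone gives p_43 = 1.
That conflicts with the unit clause (~p_43).
Neither p_21 = 1 nor p_21 = 0 works.
Undo p_12 and try p_12 = 0.
(p_13) alone gives p_13 = 1.
(~p_23) alone gives p_23 = 0.
(~p_33) alone gives p_33 = 0.
(~p_43) alone gives p_43 = 0.
Try p_21 = 1.
(~p_31) alone gives p_31 = 0.
(p_32) alone gives p_32 = 1.
(~p_41) alone gives p_41 = 0.
(p_42) alone gives p_42 = 1.
That conflicts with the unit clause (~p_42).
Undo p_21 and try p_21 = 0.
(p_22) alone gives p_22 = 1.
(~p_32) alone gives p_32 = 0.
(p_31) alone gives p_31 = 1.
(~p_41) alone gives p_41 = 0.
(p_42) alone gives p_42 = 1.
That conflicts with the unit clause (~p_42).
Neither p_21 = 1 nor p_21 = 0 works.
Neither p_12 = 1 nor p_12 = 0 works.
Undo p_11 and try p_11 = 1.
(~p_21) alone gives p_21 = 0.
(~p_31) alone gives p_31 = 0.
(~p_41) alone gives p_41 = 0.
Try p_22 = 1.
(~p_12) alone gives p_12 = 0.
(~p_32) alone gives p_32 = 0.
(p_33) alone gives p_33 = 1.
(~p_42) alone gives p_42 = 0.
(p_43) alone gives p_43 = 1.
That conflicts with the unit clause (~p_43).
Undo p_22 and try p_22 = 0.
(p_23) alone gives p_23 = 1.
(~p_13) alone gives p_13 = 0.
(~p_33) alone gives p_33 = 0.
(p_32) alone gives p_32 = 1.
(~p_12) alone gives p_12 = 0.
(~p_42) alone gives p_42 = 0.
(p_43) alone gives p_43 = 1.
That conflicts with the unit clause (~p_43).
Neither p_22 = 1 nor p_22 = 0 works.
Neither p_11 = 1 nor p_11 = 0 works.
No assignment satisfies every clause.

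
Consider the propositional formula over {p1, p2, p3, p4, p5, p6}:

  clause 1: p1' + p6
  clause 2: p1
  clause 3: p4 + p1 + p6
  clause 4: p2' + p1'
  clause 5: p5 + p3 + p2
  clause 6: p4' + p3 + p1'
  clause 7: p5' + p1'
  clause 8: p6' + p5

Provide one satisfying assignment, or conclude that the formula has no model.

UNSATISFIABLE

(p1) alone gives p1 = 1.
(p6) alone gives p6 = 1.
(p2') alone gives p2 = 0.
(p5') alone gives p5 = 0.
But (p5) is also a unit clause — contradiction.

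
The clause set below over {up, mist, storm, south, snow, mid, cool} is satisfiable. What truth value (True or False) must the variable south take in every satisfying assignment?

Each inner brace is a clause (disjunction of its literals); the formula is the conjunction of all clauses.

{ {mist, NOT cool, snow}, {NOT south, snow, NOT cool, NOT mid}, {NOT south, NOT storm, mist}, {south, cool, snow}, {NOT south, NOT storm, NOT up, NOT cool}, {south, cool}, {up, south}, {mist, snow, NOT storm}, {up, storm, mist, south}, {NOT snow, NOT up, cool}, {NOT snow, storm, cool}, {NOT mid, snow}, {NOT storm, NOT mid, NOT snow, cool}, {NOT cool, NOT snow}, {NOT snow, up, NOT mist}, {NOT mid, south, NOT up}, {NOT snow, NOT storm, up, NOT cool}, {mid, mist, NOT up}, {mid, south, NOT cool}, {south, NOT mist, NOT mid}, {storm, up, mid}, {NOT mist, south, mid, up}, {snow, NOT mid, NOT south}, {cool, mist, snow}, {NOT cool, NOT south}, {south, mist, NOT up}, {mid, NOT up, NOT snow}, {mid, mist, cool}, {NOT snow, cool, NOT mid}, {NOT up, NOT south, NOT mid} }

True

Suppose south = false.
(cool) alone gives cool = true.
(up) alone gives up = true.
(NOT snow) alone gives snow = false.
(mist) alone gives mist = true.
(NOT mid) alone gives mid = false.
But (mid) is also a unit clause — contradiction.
So every satisfying assignment has south = True.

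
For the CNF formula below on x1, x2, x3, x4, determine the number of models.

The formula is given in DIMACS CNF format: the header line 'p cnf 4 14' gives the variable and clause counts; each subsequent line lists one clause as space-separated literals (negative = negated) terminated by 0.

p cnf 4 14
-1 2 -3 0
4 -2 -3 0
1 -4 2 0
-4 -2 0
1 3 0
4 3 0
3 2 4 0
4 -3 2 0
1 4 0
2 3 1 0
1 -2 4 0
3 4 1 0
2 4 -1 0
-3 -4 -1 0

There are 2^4 = 16 truth assignments over (x1, x2, x3, x4).
Split on x3. With x3 = True, the clauses containing x3 are satisfied and ¬x3 drops from the rest; 0 of the 2^3 = 8 assignments to the other variables satisfy what remains.
With x3 = False, by the same count on the reduced clause set, 1 assignment works.
Total: 0 + 1 = 1.

1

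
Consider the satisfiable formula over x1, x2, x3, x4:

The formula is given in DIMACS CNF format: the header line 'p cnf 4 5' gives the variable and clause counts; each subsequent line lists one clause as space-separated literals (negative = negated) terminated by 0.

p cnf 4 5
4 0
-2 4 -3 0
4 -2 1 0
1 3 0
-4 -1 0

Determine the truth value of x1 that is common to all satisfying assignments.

Suppose x1 = True.
Unit clause (x4) forces x4 = True.
That conflicts with the unit clause (¬x4).
So every satisfying assignment has x1 = False.

False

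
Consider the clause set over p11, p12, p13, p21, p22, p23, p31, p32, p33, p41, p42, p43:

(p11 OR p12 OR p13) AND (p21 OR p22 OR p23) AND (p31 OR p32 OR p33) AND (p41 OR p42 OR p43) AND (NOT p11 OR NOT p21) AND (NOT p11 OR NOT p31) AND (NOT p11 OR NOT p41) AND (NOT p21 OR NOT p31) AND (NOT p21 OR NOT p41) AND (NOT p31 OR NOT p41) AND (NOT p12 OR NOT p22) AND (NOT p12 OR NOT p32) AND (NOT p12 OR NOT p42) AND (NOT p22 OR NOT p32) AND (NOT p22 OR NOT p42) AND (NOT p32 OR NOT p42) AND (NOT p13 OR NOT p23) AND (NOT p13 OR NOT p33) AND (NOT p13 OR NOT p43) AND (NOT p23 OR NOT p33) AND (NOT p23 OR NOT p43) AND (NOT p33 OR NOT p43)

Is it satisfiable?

No, unsatisfiable

Case p11 = false:
Case p12 = true:
The clause (NOT p22) is unit, so p22 = false.
The clause (NOT p32) is unit, so p32 = false.
The clause (NOT p42) is unit, so p42 = false.
Case p21 = true:
The clause (NOT p31) is unit, so p31 = false.
The clause (p33) is unit, so p33 = true.
The clause (NOT p41) is unit, so p41 = false.
The clause (p43) is unit, so p43 = true.
But (NOT p43) is also a unit clause — contradiction.
That branch fails; take p21 = false instead.
The clause (p23) is unit, so p23 = true.
The clause (NOT p13) is unit, so p13 = false.
The clause (NOT p33) is unit, so p33 = false.
The clause (p31) is unit, so p31 = true.
The clause (NOT p41) is unit, so p41 = false.
The clause (p43) is unit, so p43 = true.
But (NOT p43) is also a unit clause — contradiction.
Both values of p21 lead to a conflict.
That branch fails; take p12 = false instead.
The clause (p13) is unit, so p13 = true.
The clause (NOT p23) is unit, so p23 = false.
The clause (NOT p33) is unit, so p33 = false.
The clause (NOT p43) is unit, so p43 = false.
Case p21 = true:
The clause (NOT p31) is unit, so p31 = false.
The clause (p32) is unit, so p32 = true.
The clause (NOT p41) is unit, so p41 = false.
The clause (p42) is unit, so p42 = true.
But (NOT p42) is also a unit clause — contradiction.
That branch fails; take p21 = false instead.
The clause (p22) is unit, so p22 = true.
The clause (NOT p32) is unit, so p32 = false.
The clause (p31) is unit, so p31 = true.
The clause (NOT p41) is unit, so p41 = false.
The clause (p42) is unit, so p42 = true.
But (NOT p42) is also a unit clause — contradiction.
Both values of p21 lead to a conflict.
Both values of p12 lead to a conflict.
That branch fails; take p11 = true instead.
The clause (NOT p21) is unit, so p21 = false.
The clause (NOT p31) is unit, so p31 = false.
The clause (NOT p41) is unit, so p41 = false.
Case p22 = true:
The clause (NOT p12) is unit, so p12 = false.
The clause (NOT p32) is unit, so p32 = false.
The clause (p33) is unit, so p33 = true.
The clause (NOT p42) is unit, so p42 = false.
The clause (p43) is unit, so p43 = true.
But (NOT p43) is also a unit clause — contradiction.
That branch fails; take p22 = false instead.
The clause (p23) is unit, so p23 = true.
The clause (NOT p13) is unit, so p13 = false.
The clause (NOT p33) is unit, so p33 = false.
The clause (p32) is unit, so p32 = true.
The clause (NOT p12) is unit, so p12 = false.
The clause (NOT p42) is unit, so p42 = false.
The clause (p43) is unit, so p43 = true.
But (NOT p43) is also a unit clause — contradiction.
Both values of p22 lead to a conflict.
Both values of p11 lead to a conflict.
No assignment satisfies every clause.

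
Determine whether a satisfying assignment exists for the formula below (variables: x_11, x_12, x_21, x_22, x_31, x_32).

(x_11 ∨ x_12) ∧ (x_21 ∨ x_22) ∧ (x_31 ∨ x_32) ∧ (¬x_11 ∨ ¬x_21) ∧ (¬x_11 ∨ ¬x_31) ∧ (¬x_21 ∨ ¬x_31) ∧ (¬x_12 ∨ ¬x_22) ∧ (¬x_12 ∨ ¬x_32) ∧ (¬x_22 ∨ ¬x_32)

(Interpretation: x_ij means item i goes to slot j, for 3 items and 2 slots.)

No

Branch on x_11: set x_11 = True.
(¬x_21) alone gives x_21 = False.
(x_22) alone gives x_22 = True.
(¬x_31) alone gives x_31 = False.
(x_32) alone gives x_32 = True.
Now (¬x_32) is unsatisfied and unit — conflict.
So x_11 must be the other value — set x_11 = False.
(x_12) alone gives x_12 = True.
(¬x_22) alone gives x_22 = False.
(x_21) alone gives x_21 = True.
(¬x_31) alone gives x_31 = False.
(x_32) alone gives x_32 = True.
Now (¬x_32) is unsatisfied and unit — conflict.
Neither x_11 = True nor x_11 = False works.
No assignment satisfies every clause.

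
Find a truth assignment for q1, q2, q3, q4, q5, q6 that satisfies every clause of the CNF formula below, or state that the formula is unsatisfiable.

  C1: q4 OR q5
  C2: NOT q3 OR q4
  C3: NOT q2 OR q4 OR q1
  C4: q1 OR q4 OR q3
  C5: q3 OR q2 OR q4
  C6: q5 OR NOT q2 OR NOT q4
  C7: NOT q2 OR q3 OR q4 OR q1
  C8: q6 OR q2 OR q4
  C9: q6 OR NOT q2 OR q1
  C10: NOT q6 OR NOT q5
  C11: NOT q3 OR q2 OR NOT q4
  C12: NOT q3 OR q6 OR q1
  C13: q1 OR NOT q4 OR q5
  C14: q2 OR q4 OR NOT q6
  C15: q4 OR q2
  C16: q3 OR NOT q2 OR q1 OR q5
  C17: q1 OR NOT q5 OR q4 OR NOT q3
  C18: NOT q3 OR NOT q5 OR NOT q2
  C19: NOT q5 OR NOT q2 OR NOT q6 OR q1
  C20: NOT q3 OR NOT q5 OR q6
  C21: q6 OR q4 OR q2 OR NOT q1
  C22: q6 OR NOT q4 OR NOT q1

q1 ↦ true,  q2 ↦ true,  q3 ↦ false,  q4 ↦ false,  q5 ↦ true,  q6 ↦ false

Branch on q4: set q4 = false.
(q5) alone gives q5 = true.
(NOT q3) alone gives q3 = false.
(q1) alone gives q1 = true.
(q2) alone gives q2 = true.
(NOT q6) alone gives q6 = false.
This assignment satisfies each clause.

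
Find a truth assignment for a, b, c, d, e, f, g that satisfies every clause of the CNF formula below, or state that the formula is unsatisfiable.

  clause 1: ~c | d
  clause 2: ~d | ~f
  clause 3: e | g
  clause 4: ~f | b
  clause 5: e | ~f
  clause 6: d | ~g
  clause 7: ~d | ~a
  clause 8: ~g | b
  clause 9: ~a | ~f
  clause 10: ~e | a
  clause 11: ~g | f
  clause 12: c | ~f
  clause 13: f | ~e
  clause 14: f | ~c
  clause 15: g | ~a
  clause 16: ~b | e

UNSATISFIABLE

Suppose c = 0.
The clause (~f) is unit, so f = 0.
The clause (~g) is unit, so g = 0.
The clause (e) is unit, so e = 1.
Now (~e) is unsatisfied and unit — conflict.
That branch fails; take c = 1 instead.
The clause (d) is unit, so d = 1.
The clause (~f) is unit, so f = 0.
Now (f) is unsatisfied and unit — conflict.
Neither c = 1 nor c = 0 works.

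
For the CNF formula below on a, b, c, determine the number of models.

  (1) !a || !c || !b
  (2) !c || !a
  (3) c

There are 2^3 = 8 truth assignments over (a, b, c).
Split on b. With b = true, the clauses containing b are satisfied and !b drops from the rest; 1 of the 2^2 = 4 assignments to the other variables satisfy what remains.
With b = false, by the same count on the reduced clause set, 1 assignment works.
Total: 1 + 1 = 2.

2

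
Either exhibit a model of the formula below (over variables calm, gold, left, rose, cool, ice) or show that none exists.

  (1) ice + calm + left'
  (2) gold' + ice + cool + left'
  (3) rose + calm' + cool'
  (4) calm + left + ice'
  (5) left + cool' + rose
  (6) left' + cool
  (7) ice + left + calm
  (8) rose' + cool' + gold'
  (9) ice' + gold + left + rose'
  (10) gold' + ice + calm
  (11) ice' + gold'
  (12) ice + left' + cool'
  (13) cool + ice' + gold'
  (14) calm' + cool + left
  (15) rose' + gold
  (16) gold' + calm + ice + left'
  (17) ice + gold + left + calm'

calm: 0; gold: 0; left: 1; rose: 0; cool: 1; ice: 1

Branch on left: set left = 1.
Unit clause (cool) forces cool = 1.
Unit clause (ice) forces ice = 1.
Unit clause (gold') forces gold = 0.
Unit clause (rose') forces rose = 0.
Unit clause (calm') forces calm = 0.
All clauses are satisfied.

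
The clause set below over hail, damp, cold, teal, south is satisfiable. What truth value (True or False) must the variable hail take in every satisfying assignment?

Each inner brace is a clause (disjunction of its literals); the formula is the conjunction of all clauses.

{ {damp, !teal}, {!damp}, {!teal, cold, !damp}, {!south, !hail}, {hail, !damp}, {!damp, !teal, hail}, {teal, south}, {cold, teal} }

Suppose hail = true.
(!damp) alone gives damp = false.
(!teal) alone gives teal = false.
(!south) alone gives south = false.
But (south) is also a unit clause — contradiction.
So every satisfying assignment has hail = False.

False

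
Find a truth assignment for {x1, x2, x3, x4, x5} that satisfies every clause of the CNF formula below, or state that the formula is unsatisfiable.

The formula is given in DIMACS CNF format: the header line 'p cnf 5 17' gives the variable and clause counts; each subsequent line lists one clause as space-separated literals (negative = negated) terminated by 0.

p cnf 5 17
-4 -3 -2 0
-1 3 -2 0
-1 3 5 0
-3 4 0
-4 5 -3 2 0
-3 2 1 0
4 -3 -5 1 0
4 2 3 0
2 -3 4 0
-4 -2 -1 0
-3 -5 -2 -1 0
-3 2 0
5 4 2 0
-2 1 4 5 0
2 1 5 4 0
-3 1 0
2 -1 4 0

Branch on x3: set x3 = False.
Branch on x1: set x1 = False.
Branch on x4: set x4 = True.
All clauses hold; x2, x5 can take either value.

x1 ↦ False, x2 ↦ True, x3 ↦ False, x4 ↦ True, x5 ↦ False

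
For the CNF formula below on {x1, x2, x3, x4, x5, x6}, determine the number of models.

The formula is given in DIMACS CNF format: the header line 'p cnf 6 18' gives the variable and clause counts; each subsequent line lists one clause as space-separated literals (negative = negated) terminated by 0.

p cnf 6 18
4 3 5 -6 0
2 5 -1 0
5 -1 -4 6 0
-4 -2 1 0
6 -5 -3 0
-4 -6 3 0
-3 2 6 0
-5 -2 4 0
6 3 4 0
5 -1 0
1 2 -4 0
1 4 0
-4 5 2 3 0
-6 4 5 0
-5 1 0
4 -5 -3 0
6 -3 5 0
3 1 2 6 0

5

There are 2^6 = 64 truth assignments over (x1, x2, x3, x4, x5, x6).
Split on x5. With x5 = True, the clauses containing x5 are satisfied and ¬x5 drops from the rest; 5 of the 2^5 = 32 assignments to the other variables satisfy what remains.
With x5 = False, by the same count on the reduced clause set, 0 assignments work.
(One model: x1=T, x2=F, x3=F, x4=F, x5=T, x6=T.)
Total: 5 + 0 = 5.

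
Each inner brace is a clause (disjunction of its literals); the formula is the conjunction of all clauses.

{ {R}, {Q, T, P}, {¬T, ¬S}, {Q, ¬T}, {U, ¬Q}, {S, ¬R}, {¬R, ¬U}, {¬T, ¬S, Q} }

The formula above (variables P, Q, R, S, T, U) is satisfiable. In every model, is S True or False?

True

Suppose S = False.
From the singleton clause (R), R = True.
That conflicts with the unit clause (¬R).
So every satisfying assignment has S = True.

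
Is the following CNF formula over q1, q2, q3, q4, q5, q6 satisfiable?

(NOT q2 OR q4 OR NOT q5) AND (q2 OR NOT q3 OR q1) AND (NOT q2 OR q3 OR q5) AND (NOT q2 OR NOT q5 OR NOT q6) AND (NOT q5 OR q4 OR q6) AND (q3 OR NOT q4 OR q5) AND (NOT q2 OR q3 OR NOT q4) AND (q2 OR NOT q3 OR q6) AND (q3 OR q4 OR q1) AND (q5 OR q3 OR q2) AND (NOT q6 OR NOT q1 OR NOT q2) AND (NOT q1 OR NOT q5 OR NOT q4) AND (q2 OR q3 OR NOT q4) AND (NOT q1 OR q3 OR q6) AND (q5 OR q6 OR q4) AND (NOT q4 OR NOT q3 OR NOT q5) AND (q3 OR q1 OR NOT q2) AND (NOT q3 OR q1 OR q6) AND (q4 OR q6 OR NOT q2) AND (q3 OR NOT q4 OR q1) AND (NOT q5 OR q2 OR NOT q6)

Yes

Suppose q2 = true.
Suppose q4 = false.
The clause (NOT q5) is unit, so q5 = false.
The clause (q3) is unit, so q3 = true.
The clause (q6) is unit, so q6 = true.
The clause (NOT q1) is unit, so q1 = false.
Every clause now holds.
A satisfying assignment: q1=false, q2=true, q3=true, q4=false, q5=false, q6=true.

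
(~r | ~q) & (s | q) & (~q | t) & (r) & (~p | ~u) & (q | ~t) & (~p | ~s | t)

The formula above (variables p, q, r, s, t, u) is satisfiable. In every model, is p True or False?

False

Suppose p = 1.
(r) alone gives r = 1.
(~q) alone gives q = 0.
(s) alone gives s = 1.
(~u) alone gives u = 0.
(~t) alone gives t = 0.
That conflicts with the unit clause (t).
So every satisfying assignment has p = False.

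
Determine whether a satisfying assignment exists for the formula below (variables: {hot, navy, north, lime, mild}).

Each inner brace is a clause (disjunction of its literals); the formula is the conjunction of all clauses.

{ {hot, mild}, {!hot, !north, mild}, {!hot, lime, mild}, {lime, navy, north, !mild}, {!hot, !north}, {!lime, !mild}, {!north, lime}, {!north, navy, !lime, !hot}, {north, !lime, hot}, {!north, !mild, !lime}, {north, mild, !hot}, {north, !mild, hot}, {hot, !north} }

Yes, satisfiable

Case hot = true:
Unit clause (!north) forces north = false.
Unit clause (mild) forces mild = true.
Unit clause (!lime) forces lime = false.
Unit clause (navy) forces navy = true.
All clauses are satisfied.
A satisfying assignment: hot ↦ true; navy ↦ true; north ↦ false; lime ↦ false; mild ↦ true.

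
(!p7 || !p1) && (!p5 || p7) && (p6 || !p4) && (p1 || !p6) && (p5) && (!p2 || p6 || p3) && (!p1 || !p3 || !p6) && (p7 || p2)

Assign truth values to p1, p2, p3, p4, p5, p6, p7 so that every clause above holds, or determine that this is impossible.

p1=false; p2=false; p3=true; p4=false; p5=true; p6=false; p7=true

Unit clause (p5) forces p5 = true.
Unit clause (p7) forces p7 = true.
Unit clause (!p1) forces p1 = false.
Unit clause (!p6) forces p6 = false.
Unit clause (!p4) forces p4 = false.
Case p2 = false:
Every clause is now satisfied; p3 is unconstrained.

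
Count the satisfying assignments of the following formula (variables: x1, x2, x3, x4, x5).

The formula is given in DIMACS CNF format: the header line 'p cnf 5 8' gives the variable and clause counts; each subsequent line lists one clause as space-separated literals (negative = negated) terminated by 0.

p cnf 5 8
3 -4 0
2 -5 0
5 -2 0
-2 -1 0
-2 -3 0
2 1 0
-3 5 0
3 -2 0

1

There are 2^5 = 32 truth assignments over (x1, x2, x3, x4, x5).
Split on x5. With x5 = True, the clauses containing x5 are satisfied and ¬x5 drops from the rest; 0 of the 2^4 = 16 assignments to the other variables satisfy what remains.
With x5 = False, by the same count on the reduced clause set, 1 assignment works.
Total: 0 + 1 = 1.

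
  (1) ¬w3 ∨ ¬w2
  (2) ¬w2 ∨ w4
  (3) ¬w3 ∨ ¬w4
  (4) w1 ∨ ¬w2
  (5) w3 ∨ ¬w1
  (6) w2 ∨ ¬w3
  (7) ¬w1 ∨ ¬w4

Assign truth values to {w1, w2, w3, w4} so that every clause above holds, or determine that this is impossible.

Try w3 = False.
The clause (¬w1) is unit, so w1 = False.
The clause (¬w2) is unit, so w2 = False.
All clauses hold; w4 can take either value.

w1 ↦ False; w2 ↦ False; w3 ↦ False; w4 ↦ False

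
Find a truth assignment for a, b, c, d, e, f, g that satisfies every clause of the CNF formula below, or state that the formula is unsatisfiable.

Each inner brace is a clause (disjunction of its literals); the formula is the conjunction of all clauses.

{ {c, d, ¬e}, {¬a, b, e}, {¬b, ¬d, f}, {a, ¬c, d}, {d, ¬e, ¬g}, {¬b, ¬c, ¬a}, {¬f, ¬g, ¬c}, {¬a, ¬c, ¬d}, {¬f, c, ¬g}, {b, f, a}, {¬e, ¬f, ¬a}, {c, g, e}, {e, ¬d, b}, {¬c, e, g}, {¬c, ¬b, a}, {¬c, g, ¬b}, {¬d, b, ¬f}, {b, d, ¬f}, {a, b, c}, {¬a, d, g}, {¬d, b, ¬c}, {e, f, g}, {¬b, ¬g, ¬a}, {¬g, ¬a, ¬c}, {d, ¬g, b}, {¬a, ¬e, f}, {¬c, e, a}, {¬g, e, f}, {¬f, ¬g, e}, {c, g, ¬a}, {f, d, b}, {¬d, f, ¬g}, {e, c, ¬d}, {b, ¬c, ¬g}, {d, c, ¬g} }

Branch on c: set c = False.
Branch on d: set d = True.
From the singleton clause (e), e = True.
Branch on b: set b = True.
From the singleton clause (f), f = True.
From the singleton clause (¬g), g = False.
From the singleton clause (¬a), a = False.
Every clause now holds.

a ↦ False, b ↦ True, c ↦ False, d ↦ True, e ↦ True, f ↦ True, g ↦ False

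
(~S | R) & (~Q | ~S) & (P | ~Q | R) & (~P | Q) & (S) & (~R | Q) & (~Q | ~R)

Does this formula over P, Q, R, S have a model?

No, unsatisfiable

(S) alone gives S = 1.
(R) alone gives R = 1.
(~Q) alone gives Q = 0.
But (Q) is also a unit clause — contradiction.
No assignment satisfies every clause.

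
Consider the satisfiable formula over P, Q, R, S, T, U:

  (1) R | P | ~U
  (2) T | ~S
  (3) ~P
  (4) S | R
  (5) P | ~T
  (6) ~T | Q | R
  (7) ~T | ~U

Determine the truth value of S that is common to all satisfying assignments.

Suppose S = 1.
(T) alone gives T = 1.
(~P) alone gives P = 0.
Now (P) is unsatisfied and unit — conflict.
So every satisfying assignment has S = False.

False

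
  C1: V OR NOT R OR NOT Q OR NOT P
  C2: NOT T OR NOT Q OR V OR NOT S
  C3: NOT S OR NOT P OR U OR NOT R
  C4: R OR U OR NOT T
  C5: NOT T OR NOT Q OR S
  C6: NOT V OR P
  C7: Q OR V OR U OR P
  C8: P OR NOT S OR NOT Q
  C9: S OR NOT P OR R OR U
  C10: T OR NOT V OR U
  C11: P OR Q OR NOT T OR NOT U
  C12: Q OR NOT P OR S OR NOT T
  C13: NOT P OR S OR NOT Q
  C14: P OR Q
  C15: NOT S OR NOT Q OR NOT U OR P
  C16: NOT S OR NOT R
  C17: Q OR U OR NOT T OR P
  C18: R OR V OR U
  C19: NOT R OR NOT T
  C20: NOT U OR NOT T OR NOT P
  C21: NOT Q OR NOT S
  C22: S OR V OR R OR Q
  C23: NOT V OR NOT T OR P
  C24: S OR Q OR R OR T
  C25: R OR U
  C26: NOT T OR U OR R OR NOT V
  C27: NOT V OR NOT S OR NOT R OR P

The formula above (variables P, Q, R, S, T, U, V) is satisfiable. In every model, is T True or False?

False

Suppose T = true.
(NOT R) alone gives R = false.
(U) alone gives U = true.
(NOT P) alone gives P = false.
(NOT V) alone gives V = false.
(Q) alone gives Q = true.
(NOT S) alone gives S = false.
That conflicts with the unit clause (S).
So every satisfying assignment has T = False.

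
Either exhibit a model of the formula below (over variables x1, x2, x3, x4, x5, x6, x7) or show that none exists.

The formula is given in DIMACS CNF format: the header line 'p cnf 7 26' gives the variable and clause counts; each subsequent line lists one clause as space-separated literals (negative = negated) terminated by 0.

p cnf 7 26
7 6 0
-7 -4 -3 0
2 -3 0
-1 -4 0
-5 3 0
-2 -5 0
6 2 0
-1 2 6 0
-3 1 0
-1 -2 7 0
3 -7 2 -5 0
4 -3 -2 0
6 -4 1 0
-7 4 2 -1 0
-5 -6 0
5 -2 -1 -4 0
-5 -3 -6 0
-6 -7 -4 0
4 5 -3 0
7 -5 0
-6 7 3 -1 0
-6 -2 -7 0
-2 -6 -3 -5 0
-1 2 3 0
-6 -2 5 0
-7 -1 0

Branch on x7: set x7 = True.
(¬x1) alone gives x1 = False.
(¬x3) alone gives x3 = False.
(¬x5) alone gives x5 = False.
Branch on x6: set x6 = True.
(¬x4) alone gives x4 = False.
(¬x2) alone gives x2 = False.
This assignment satisfies each clause.

x1 ↦ False,  x2 ↦ False,  x3 ↦ False,  x4 ↦ False,  x5 ↦ False,  x6 ↦ True,  x7 ↦ True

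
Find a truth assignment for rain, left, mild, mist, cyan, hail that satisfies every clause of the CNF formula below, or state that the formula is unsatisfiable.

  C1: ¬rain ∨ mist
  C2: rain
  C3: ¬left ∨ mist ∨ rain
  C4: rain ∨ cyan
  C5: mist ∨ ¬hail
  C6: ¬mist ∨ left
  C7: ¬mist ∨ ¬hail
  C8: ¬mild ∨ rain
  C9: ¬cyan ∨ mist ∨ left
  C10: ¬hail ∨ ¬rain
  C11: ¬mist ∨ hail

Unit clause (rain) forces rain = True.
Unit clause (mist) forces mist = True.
Unit clause (left) forces left = True.
Unit clause (¬hail) forces hail = False.
Now (hail) is unsatisfied and unit — conflict.

UNSATISFIABLE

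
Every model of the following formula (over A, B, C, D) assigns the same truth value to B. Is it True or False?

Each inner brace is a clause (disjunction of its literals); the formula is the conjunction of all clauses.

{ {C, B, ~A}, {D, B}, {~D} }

Suppose B = 0.
The clause (D) is unit, so D = 1.
But (~D) is also a unit clause — contradiction.
So every satisfying assignment has B = True.

True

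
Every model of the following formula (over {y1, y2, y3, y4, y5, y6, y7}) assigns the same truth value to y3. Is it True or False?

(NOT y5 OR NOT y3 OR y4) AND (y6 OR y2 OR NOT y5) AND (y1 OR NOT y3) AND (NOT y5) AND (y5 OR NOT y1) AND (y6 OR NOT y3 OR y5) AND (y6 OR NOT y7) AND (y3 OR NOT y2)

Suppose y3 = true.
The clause (y1) is unit, so y1 = true.
The clause (NOT y5) is unit, so y5 = false.
That conflicts with the unit clause (y5).
So every satisfying assignment has y3 = False.

False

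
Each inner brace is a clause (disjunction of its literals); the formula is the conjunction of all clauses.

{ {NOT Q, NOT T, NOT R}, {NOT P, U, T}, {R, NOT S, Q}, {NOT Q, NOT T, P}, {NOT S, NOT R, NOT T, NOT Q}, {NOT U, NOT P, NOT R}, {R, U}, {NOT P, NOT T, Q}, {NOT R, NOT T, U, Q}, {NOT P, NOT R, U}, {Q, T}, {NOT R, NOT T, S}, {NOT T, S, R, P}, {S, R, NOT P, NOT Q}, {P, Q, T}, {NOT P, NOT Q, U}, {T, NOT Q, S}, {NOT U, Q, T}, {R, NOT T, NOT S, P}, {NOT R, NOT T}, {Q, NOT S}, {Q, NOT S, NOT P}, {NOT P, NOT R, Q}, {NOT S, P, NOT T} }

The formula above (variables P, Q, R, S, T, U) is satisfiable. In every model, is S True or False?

True

Suppose S = false.
Branch on R: set R = true.
The clause (NOT T) is unit, so T = false.
The clause (Q) is unit, so Q = true.
That conflicts with the unit clause (NOT Q).
So R must be the other value — set R = false.
The clause (U) is unit, so U = true.
Branch on Q: set Q = true.
The clause (NOT P) is unit, so P = false.
The clause (NOT T) is unit, so T = false.
That conflicts with the unit clause (T).
So Q must be the other value — set Q = false.
The clause (T) is unit, so T = true.
The clause (NOT P) is unit, so P = false.
That conflicts with the unit clause (P).
Either choice for Q ends in contradiction.
Either choice for R ends in contradiction.
So every satisfying assignment has S = True.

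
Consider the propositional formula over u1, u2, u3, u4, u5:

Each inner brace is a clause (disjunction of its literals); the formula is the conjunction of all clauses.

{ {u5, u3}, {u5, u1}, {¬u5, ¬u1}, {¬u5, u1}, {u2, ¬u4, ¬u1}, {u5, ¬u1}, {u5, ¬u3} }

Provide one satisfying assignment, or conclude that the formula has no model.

Branch on u5: set u5 = True.
From the singleton clause (¬u1), u1 = False.
But (u1) is also a unit clause — contradiction.
That branch fails; take u5 = False instead.
From the singleton clause (u3), u3 = True.
But (¬u3) is also a unit clause — contradiction.
Both values of u5 lead to a conflict.

UNSATISFIABLE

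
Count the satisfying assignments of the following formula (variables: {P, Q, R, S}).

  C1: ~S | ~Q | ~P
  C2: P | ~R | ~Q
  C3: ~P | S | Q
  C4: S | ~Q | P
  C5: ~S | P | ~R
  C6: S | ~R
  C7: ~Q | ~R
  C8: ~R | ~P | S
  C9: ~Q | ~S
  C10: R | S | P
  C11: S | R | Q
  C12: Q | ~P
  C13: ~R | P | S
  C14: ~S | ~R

There are 2^4 = 16 truth assignments over (P, Q, R, S).
Split on R. With R = 1, the clauses containing R are satisfied and ~R drops from the rest; 0 of the 2^3 = 8 assignments to the other variables satisfy what remains.
With R = 0, by the same count on the reduced clause set, 2 assignments work.
(One model: P=F, Q=F, R=F, S=T.)
Total: 0 + 2 = 2.

2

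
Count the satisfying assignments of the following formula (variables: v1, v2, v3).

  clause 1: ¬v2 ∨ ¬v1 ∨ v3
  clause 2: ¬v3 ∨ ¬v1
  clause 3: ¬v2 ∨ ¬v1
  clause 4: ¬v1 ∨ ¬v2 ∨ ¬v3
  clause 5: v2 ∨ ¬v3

4

There are 2^3 = 8 truth assignments over (v1, v2, v3).
Check each against the 5 clauses (columns in the order v1, v2, v3):
  F F F  ✓ satisfies all
  F F T  ✗ fails (v2 ∨ ¬v3)
  F T F  ✓ satisfies all
  F T T  ✓ satisfies all
  T F F  ✓ satisfies all
  T F T  ✗ fails (¬v3 ∨ ¬v1)
  T T F  ✗ fails (¬v2 ∨ ¬v1 ∨ v3)
  T T T  ✗ fails (¬v3 ∨ ¬v1)
4 of the 8 rows are models.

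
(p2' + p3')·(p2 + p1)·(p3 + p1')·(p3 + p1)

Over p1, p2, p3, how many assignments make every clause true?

1

There are 2^3 = 8 truth assignments over (p1, p2, p3).
Split on p3. With p3 = 1, the clauses containing p3 are satisfied and p3' drops from the rest; 1 of the 2^2 = 4 assignments to the other variables satisfy what remains.
With p3 = 0, by the same count on the reduced clause set, 0 assignments work.
(One model: p1=T, p2=F, p3=T.)
Total: 1 + 0 = 1.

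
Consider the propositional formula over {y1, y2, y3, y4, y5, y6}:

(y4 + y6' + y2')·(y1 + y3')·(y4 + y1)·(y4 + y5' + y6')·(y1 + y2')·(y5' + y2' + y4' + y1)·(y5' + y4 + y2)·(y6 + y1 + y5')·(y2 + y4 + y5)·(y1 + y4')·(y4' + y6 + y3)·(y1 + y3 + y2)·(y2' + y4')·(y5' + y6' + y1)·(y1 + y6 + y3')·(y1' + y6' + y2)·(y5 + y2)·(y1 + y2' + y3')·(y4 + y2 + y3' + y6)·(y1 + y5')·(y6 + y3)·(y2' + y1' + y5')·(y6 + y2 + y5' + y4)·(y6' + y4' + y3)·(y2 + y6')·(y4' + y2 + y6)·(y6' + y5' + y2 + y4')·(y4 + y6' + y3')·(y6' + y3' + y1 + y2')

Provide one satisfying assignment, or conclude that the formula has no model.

Suppose y1 = 1.
Suppose y2 = 1.
The clause (y4') is unit, so y4 = 0.
The clause (y6') is unit, so y6 = 0.
The clause (y3) is unit, so y3 = 1.
The clause (y5') is unit, so y5 = 0.
Every clause now holds.

y1: 1, y2: 1, y3: 1, y4: 0, y5: 0, y6: 0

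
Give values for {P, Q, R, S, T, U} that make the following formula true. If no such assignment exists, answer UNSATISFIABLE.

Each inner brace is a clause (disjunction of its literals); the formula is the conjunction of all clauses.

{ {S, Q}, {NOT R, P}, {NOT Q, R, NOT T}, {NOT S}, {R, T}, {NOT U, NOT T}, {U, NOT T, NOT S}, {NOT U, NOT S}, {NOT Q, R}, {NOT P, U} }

From the singleton clause (NOT S), S = false.
From the singleton clause (Q), Q = true.
From the singleton clause (R), R = true.
From the singleton clause (P), P = true.
From the singleton clause (U), U = true.
From the singleton clause (NOT T), T = false.
Every clause now holds.

P: true, Q: true, R: true, S: false, T: false, U: true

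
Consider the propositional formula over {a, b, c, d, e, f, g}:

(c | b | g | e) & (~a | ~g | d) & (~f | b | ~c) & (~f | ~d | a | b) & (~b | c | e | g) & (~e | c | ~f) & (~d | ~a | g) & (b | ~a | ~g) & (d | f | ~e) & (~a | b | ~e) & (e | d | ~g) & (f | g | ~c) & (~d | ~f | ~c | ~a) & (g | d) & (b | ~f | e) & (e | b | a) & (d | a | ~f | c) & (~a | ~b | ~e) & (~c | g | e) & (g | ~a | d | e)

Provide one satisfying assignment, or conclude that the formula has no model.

a ↦ 0,  b ↦ 1,  c ↦ 0,  d ↦ 1,  e ↦ 1,  f ↦ 0,  g ↦ 1

Try g = 1.
Try a = 0.
Try e = 1.
Try c = 0.
The clause (~f) is unit, so f = 0.
The clause (d) is unit, so d = 1.
Every clause is now satisfied; b is unconstrained.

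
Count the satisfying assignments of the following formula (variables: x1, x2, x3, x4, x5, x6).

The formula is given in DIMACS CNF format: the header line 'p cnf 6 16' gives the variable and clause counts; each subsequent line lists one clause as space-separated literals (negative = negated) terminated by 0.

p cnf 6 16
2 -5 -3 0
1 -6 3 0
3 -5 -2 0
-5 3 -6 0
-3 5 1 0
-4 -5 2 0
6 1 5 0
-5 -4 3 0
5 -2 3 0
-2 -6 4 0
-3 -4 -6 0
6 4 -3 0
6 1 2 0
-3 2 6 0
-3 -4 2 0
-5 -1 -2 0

8

There are 2^6 = 64 truth assignments over (x1, x2, x3, x4, x5, x6).
Split on x2. With x2 = True, the clauses containing x2 are satisfied and ¬x2 drops from the rest; 2 of the 2^5 = 32 assignments to the other variables satisfy what remains.
With x2 = False, by the same count on the reduced clause set, 6 assignments work.
(One model: x1=F, x2=T, x3=T, x4=T, x5=T, x6=F.)
Total: 2 + 6 = 8.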